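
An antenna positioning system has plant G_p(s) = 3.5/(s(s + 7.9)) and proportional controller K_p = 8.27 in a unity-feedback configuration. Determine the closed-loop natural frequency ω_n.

ω_n = 5.38 rad/s

The closed-loop denominator is s(s+7.9) + 8.27·3.5 = s² + 7.9s + 28.95.
So ω_n² = 28.95 ⇒ ω_n = 5.38 rad/s, and ζ = 7.9/(2ω_n) = 0.734.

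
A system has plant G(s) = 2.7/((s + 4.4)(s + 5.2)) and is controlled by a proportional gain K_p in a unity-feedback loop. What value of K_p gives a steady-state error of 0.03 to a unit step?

K_p = 274

The loop is type 0, so e_ss(step) = 1/(1 + K_pos) with K_pos = K_p·G(0).
G(0) = 0.118. Require 1/(1 + K_p·0.118) = 0.03, so 1 + 0.118·K_p = 33.33.
K_p = (33.33 − 1)/0.118 = 274.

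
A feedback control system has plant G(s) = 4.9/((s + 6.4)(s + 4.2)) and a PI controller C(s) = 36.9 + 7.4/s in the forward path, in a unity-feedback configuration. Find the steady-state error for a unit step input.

0

The open loop C(s)G(s) has a pole at the origin (type 1), so the static position error constant is infinite and e_ss = 1/(1+∞) = 0.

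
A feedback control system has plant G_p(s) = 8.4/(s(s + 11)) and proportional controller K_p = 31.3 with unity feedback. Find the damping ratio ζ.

The closed-loop denominator is s(s+11) + 31.3·8.4 = s² + 11s + 262.9.
So ω_n² = 262.9 ⇒ ω_n = 16.21 rad/s, and ζ = 11/(2ω_n) = 0.339.

ζ = 0.339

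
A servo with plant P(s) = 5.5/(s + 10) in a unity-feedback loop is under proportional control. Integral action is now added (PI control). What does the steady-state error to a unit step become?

0

Adding integral action puts a pole at s = 0 in the forward path, raising the system type to 1; a type-1 loop has zero steady-state error to a step.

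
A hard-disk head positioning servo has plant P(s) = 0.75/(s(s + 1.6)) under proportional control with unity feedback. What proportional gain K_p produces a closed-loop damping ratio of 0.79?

Closed-loop characteristic equation: s² + 1.6s + K_p·0.75 = 0.
So ω_n = √(0.75K_p) and 2ζω_n = 1.6, giving ζ = 1.6/(2√(0.75K_p)).
Setting ζ = 0.79: √(0.75K_p) = 1.6/(2·0.79) = 1.013, so K_p = 1.025/0.75 = 1.37.

K_p = 1.37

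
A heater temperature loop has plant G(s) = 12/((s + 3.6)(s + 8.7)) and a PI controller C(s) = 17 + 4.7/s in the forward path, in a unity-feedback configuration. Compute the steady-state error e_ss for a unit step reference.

0

The open loop C(s)G(s) has a pole at the origin (type 1), so the static position error constant is infinite and e_ss = 1/(1+∞) = 0.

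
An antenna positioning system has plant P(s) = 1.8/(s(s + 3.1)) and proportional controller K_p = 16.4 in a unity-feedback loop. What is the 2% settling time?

Closed-loop characteristic equation: s² + 3.1s + 29.52 = 0, so ω_n = 5.433 rad/s and ζ = 3.1/(2·5.433) = 0.2853.
2% settling time T_s ≈ 4/(ζω_n) = 4/1.55 = 2.58 s.

T_s ≈ 2.58 s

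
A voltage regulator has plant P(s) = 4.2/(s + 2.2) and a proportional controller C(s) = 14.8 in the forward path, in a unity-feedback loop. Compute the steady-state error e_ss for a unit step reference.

The loop is type 0. Static position error constant K_pos = C(0)·P(0) = 14.8·1.909 = 28.25.
Steady-state error to a unit step: e_ss = 1/(1+K_pos) = 1/29.25 = 0.0342.

0.0342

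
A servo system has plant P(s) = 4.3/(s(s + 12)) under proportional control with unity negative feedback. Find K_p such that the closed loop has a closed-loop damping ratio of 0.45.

K_p = 41.3

Closed-loop characteristic equation: s² + 12s + K_p·4.3 = 0.
So ω_n = √(4.3K_p) and 2ζω_n = 12, giving ζ = 12/(2√(4.3K_p)).
Setting ζ = 0.45: √(4.3K_p) = 12/(2·0.45) = 13.33, so K_p = 177.8/4.3 = 41.3.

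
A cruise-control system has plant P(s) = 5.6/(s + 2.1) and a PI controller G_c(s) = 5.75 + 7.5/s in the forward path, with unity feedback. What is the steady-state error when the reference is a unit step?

The open loop G_c(s)P(s) has a pole at the origin (type 1), so the static position error constant is infinite and e_ss = 1/(1+∞) = 0.

0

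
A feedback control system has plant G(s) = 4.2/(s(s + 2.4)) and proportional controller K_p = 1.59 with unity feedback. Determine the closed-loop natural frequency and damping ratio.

ω_n = 2.58 rad/s, ζ = 0.464

1 + K_p·G(s) = 0 gives s² + 2.4s + 6.678 = 0.
Matching s² + 2ζω_n s + ω_n²: ω_n = √6.678 = 2.584 rad/s and 2ζω_n = 2.4, so ζ = 2.4/(2·2.584) = 0.464.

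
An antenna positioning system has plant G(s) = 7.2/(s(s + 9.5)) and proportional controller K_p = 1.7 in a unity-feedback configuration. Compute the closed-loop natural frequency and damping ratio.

1 + K_p·G(s) = 0 gives s² + 9.5s + 12.24 = 0.
So ω_n² = 12.24 ⇒ ω_n = 3.499 rad/s, and ζ = 9.5/(2ω_n) = 1.36.

ω_n = 3.5 rad/s, ζ = 1.36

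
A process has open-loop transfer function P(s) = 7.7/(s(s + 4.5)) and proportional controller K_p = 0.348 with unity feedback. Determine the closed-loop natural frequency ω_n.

The closed-loop denominator is s(s+4.5) + 0.348·7.7 = s² + 4.5s + 2.68.
So ω_n² = 2.68 ⇒ ω_n = 1.637 rad/s, and ζ = 4.5/(2ω_n) = 1.37.

ω_n = 1.64 rad/s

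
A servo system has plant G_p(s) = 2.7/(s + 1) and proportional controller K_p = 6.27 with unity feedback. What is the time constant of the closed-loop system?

τ = 0.0558 s

Closed-loop transfer function: T(s) = K_p·G_p(s)/(1 + K_p·G_p(s)) = 16.93/(s + 1 + 16.93) = 16.93/(s + 17.93).
Time constant τ = 1/17.93 = 0.0558 s.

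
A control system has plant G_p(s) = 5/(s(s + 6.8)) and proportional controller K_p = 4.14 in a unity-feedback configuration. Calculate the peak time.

T_p = 1.04 s

From 1 + K_pG_p(s) = 0: s² + 6.8s + 20.7 = 0 ⇒ ω_n = 4.55, ζ = 0.7473.
Damped frequency ω_d = ω_n√(1−ζ²) = 3.023 rad/s, so peak time T_p = π/ω_d = 1.04 s.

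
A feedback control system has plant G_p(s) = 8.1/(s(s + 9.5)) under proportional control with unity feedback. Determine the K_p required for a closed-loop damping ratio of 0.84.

K_p = 3.95

Closed-loop characteristic equation: s² + 9.5s + K_p·8.1 = 0.
So ω_n = √(8.1K_p) and 2ζω_n = 9.5, giving ζ = 9.5/(2√(8.1K_p)).
Setting ζ = 0.84: √(8.1K_p) = 9.5/(2·0.84) = 5.655, so K_p = 31.98/8.1 = 3.95.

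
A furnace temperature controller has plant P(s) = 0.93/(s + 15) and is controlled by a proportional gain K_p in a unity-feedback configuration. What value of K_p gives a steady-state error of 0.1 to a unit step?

K_p = 145

For a type-0 loop with proportional control, e_ss = 1/(1 + K_p·P(0)).
P(0) = 0.062. Require 1/(1 + K_p·0.062) = 0.1, so 1 + 0.062·K_p = 10.
K_p = (10 − 1)/0.062 = 145.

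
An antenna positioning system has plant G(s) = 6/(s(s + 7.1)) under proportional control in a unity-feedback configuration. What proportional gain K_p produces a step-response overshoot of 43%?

From %OS = 100·exp(−πζ/√(1−ζ²)) = 43%, ζ = −ln(0.43)/√(π²+ln²(0.43)) = 0.2594.
Characteristic equation s² + 7.1s + 6K_p = 0 gives ζ = 7.1/(2√(6K_p)).
Setting ζ = 0.2594: √(6K_p) = 7.1/(2·0.2594) = 13.68, so K_p = 187.2/6 = 31.2.

K_p = 31.2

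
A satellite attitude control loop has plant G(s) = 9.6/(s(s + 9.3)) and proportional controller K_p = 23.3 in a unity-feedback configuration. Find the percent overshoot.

35.8%

From 1 + K_pG(s) = 0: s² + 9.3s + 223.7 = 0 ⇒ ω_n = 14.96, ζ = 0.3109.
%OS = 100·exp(−πζ/√(1−ζ²)) = 100·exp(−π·0.3109/√0.9033) = 35.8%.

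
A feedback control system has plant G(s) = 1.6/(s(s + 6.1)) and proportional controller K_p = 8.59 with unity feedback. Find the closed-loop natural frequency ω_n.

ω_n = 3.71 rad/s

1 + K_p·G(s) = 0 gives s² + 6.1s + 13.74 = 0.
Matching s² + 2ζω_n s + ω_n²: ω_n = √13.74 = 3.707 rad/s and 2ζω_n = 6.1, so ζ = 6.1/(2·3.707) = 0.823.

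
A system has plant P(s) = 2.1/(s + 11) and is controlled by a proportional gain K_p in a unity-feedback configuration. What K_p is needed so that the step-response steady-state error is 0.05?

The loop is type 0, so e_ss(step) = 1/(1 + K_pos) with K_pos = K_p·P(0).
P(0) = 0.1909. Require 1/(1 + K_p·0.1909) = 0.05, so 1 + 0.1909·K_p = 20.
K_p = (20 − 1)/0.1909 = 99.5.

K_p = 99.5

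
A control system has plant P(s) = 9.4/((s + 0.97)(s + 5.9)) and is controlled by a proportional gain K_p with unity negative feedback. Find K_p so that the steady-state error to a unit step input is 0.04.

Steady-state error for a unit step on this type-0 loop is 1/(1 + K_p·P(0)).
P(0) = 1.642. Require 1/(1 + K_p·1.642) = 0.04, so 1 + 1.642·K_p = 25.
K_p = (25 − 1)/1.642 = 14.6.

K_p = 14.6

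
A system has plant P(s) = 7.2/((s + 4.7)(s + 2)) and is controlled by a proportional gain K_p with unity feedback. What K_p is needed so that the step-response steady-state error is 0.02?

Steady-state error for a unit step on this type-0 loop is 1/(1 + K_p·P(0)).
P(0) = 0.766. Require 1/(1 + K_p·0.766) = 0.02, so 1 + 0.766·K_p = 50.
K_p = (50 − 1)/0.766 = 64.

K_p = 64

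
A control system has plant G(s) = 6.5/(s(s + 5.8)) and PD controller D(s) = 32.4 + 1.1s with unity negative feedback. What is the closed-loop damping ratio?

Forward path: (32.4 + 1.1s)·6.5/(s(s+5.8)). The closed-loop characteristic equation is s² + (5.8 + 6.5·1.1)s + 6.5·32.4 = 0.
That is s² + 12.95s + 210.6 = 0, so ω_n = 14.51 rad/s and ζ = 12.95/(2·14.51) = 0.4462.

ζ = 0.446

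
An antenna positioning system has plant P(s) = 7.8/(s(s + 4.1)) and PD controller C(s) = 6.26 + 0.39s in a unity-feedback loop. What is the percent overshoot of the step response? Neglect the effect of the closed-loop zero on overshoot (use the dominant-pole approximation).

Forward path: (6.26 + 0.39s)·7.8/(s(s+4.1)). The closed-loop characteristic equation is s² + (4.1 + 7.8·0.39)s + 7.8·6.26 = 0.
That is s² + 7.142s + 48.83 = 0, so ω_n = 6.988 rad/s and ζ = 7.142/(2·6.988) = 0.511.
%OS = 100·exp(−πζ/√(1−ζ²)) = 15.4%.

15.4%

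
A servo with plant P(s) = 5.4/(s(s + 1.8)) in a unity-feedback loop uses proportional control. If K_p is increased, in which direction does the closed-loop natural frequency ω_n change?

ω_n = √(5.4·K_p), which grows with K_p.

increase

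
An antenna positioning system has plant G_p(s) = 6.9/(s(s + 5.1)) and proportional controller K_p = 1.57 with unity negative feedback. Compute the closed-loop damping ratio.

ζ = 0.775

1 + K_p·G_p(s) = 0 gives s² + 5.1s + 10.83 = 0.
Matching s² + 2ζω_n s + ω_n²: ω_n = √10.83 = 3.291 rad/s and 2ζω_n = 5.1, so ζ = 5.1/(2·3.291) = 0.775.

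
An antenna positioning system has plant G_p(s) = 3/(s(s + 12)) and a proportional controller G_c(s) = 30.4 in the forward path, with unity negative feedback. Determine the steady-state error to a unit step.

0

The open loop G_c(s)G_p(s) has a pole at the origin (type 1), so the static position error constant is infinite and e_ss = 1/(1+∞) = 0.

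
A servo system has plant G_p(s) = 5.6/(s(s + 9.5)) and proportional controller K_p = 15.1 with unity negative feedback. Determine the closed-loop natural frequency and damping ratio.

ω_n = 9.2 rad/s, ζ = 0.517

The closed-loop denominator is s(s+9.5) + 15.1·5.6 = s² + 9.5s + 84.56.
Matching s² + 2ζω_n s + ω_n²: ω_n = √84.56 = 9.196 rad/s and 2ζω_n = 9.5, so ζ = 9.5/(2·9.196) = 0.517.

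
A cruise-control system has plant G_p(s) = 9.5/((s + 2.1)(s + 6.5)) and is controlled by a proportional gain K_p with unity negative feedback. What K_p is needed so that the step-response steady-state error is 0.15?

The loop is type 0, so e_ss(step) = 1/(1 + K_pos) with K_pos = K_p·G_p(0).
G_p(0) = 0.696. Require 1/(1 + K_p·0.696) = 0.15, so 1 + 0.696·K_p = 6.667.
K_p = (6.667 − 1)/0.696 = 8.14.

K_p = 8.14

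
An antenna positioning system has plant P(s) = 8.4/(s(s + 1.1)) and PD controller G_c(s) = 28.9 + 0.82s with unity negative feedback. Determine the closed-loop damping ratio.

Forward path: (28.9 + 0.82s)·8.4/(s(s+1.1)). The closed-loop characteristic equation is s² + (1.1 + 8.4·0.82)s + 8.4·28.9 = 0.
That is s² + 7.988s + 242.8 = 0, so ω_n = 15.58 rad/s and ζ = 7.988/(2·15.58) = 0.2563.

ζ = 0.256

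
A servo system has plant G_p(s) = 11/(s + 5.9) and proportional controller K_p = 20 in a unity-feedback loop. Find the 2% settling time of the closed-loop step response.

Closed-loop transfer function: T(s) = K_p·G_p(s)/(1 + K_p·G_p(s)) = 220/(s + 5.9 + 220) = 220/(s + 225.9).
Time constant τ = 1/225.9 = 0.004427 s, so the 2% settling time is about 4τ = 0.0177 s.

T_s ≈ 0.0177 s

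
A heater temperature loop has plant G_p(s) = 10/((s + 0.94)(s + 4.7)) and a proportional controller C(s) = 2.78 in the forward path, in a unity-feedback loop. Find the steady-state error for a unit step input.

The loop is type 0. Static position error constant K_pos = C(0)·G_p(0) = 2.78·2.263 = 6.292.
Steady-state error to a unit step: e_ss = 1/(1+K_pos) = 1/7.292 = 0.137.

0.137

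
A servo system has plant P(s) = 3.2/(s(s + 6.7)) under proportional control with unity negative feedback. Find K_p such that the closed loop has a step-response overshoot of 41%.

K_p = 47

From %OS = 100·exp(−πζ/√(1−ζ²)) = 41%, ζ = −ln(0.41)/√(π²+ln²(0.41)) = 0.273.
Characteristic equation s² + 6.7s + 3.2K_p = 0 gives ζ = 6.7/(2√(3.2K_p)).
Setting ζ = 0.273: √(3.2K_p) = 6.7/(2·0.273) = 12.27, so K_p = 150.6/3.2 = 47.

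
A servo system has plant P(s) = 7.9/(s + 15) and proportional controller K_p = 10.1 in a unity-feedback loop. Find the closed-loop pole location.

s = -94.79

Closed-loop transfer function: T(s) = K_p·P(s)/(1 + K_p·P(s)) = 79.79/(s + 15 + 79.79) = 79.79/(s + 94.79).
The closed-loop pole is at s = −94.79.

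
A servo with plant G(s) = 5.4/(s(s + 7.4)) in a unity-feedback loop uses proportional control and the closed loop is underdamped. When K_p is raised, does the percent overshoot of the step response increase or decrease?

ζ = 7.4/(2√(5.4K_p)) decreases as K_p grows; lower damping means more overshoot.

increase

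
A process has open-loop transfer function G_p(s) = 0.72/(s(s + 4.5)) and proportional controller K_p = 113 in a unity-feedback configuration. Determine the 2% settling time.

T_s ≈ 1.78 s

From 1 + K_pG_p(s) = 0: s² + 4.5s + 81.36 = 0 ⇒ ω_n = 9.02, ζ = 0.2494.
2% settling time T_s ≈ 4/(ζω_n) = 4/2.25 = 1.78 s.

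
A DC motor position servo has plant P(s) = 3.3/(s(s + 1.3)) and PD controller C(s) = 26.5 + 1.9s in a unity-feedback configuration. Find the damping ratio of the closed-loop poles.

ζ = 0.405

Forward path: (26.5 + 1.9s)·3.3/(s(s+1.3)). The closed-loop characteristic equation is s² + (1.3 + 3.3·1.9)s + 3.3·26.5 = 0.
That is s² + 7.57s + 87.45 = 0, so ω_n = 9.351 rad/s and ζ = 7.57/(2·9.351) = 0.4047.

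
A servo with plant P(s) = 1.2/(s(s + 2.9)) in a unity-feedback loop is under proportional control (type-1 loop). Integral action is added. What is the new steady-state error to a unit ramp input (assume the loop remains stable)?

0

The integrator raises the loop to type 2, so K_v → ∞ and e_ss to a ramp is zero.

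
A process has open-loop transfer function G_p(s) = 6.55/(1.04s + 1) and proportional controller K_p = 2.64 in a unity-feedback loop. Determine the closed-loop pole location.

s = -17.59

Closed loop: T(s) = K_p·G_p/(1+K_p·G_p) = 17.29/(1.04s + 1 + 17.29), with pole at s = −(1 + 17.29)/1.04 = −17.59.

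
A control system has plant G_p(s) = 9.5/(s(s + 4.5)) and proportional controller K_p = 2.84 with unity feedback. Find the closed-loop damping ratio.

ζ = 0.433

With unity feedback the closed-loop characteristic equation is s² + 4.5s + 2.84·9.5 = s² + 4.5s + 26.98 = 0.
So ω_n² = 26.98 ⇒ ω_n = 5.194 rad/s, and ζ = 4.5/(2ω_n) = 0.433.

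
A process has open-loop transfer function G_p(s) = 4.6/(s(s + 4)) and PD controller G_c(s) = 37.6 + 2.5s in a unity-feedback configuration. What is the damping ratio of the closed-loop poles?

ζ = 0.589

Forward path: (37.6 + 2.5s)·4.6/(s(s+4)). The closed-loop characteristic equation is s² + (4 + 4.6·2.5)s + 4.6·37.6 = 0.
That is s² + 15.5s + 173 = 0, so ω_n = 13.15 rad/s and ζ = 15.5/(2·13.15) = 0.5893.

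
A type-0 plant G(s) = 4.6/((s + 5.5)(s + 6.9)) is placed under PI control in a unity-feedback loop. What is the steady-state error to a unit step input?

The PI controller's integrator makes the forward path type 1, so e_ss to a step is zero.

0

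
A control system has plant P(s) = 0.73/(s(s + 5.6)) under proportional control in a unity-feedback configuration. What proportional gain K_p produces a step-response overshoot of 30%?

K_p = 83.9

From %OS = 100·exp(−πζ/√(1−ζ²)) = 30%, ζ = −ln(0.3)/√(π²+ln²(0.3)) = 0.3579.
Characteristic equation s² + 5.6s + 0.73K_p = 0 gives ζ = 5.6/(2√(0.73K_p)).
Setting ζ = 0.3579: √(0.73K_p) = 5.6/(2·0.3579) = 7.824, so K_p = 61.22/0.73 = 83.9.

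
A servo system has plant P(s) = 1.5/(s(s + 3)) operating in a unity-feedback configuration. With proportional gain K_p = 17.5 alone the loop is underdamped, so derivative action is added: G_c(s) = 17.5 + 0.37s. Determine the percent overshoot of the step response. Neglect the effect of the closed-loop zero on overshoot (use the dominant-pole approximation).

Forward path: (17.5 + 0.37s)·1.5/(s(s+3)). The closed-loop characteristic equation is s² + (3 + 1.5·0.37)s + 1.5·17.5 = 0.
That is s² + 3.555s + 26.25 = 0, so ω_n = 5.123 rad/s and ζ = 3.555/(2·5.123) = 0.3469.
%OS = 100·exp(−πζ/√(1−ζ²)) = 31.3%.

31.3%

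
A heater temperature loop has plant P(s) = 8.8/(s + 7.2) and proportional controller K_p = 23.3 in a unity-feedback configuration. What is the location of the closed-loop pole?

Closed-loop transfer function: T(s) = K_p·P(s)/(1 + K_p·P(s)) = 205/(s + 7.2 + 205) = 205/(s + 212.2).
The closed-loop pole is at s = −212.2.

s = -212.2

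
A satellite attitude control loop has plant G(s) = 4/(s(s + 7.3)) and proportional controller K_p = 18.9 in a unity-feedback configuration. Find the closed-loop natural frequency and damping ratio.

ω_n = 8.69 rad/s, ζ = 0.42

The closed-loop denominator is s(s+7.3) + 18.9·4 = s² + 7.3s + 75.6.
So ω_n² = 75.6 ⇒ ω_n = 8.695 rad/s, and ζ = 7.3/(2ω_n) = 0.42.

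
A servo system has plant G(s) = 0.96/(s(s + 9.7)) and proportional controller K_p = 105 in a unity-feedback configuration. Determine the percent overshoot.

17.7%

From 1 + K_pG(s) = 0: s² + 9.7s + 100.8 = 0 ⇒ ω_n = 10.04, ζ = 0.4831.
%OS = 100·exp(−πζ/√(1−ζ²)) = 100·exp(−π·0.4831/√0.7666) = 17.7%.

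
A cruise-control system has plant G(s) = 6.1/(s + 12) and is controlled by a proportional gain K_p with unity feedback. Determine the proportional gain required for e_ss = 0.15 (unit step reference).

For a type-0 loop with proportional control, e_ss = 1/(1 + K_p·G(0)).
G(0) = 0.5083. Require 1/(1 + K_p·0.5083) = 0.15, so 1 + 0.5083·K_p = 6.667.
K_p = (6.667 − 1)/0.5083 = 11.1.

K_p = 11.1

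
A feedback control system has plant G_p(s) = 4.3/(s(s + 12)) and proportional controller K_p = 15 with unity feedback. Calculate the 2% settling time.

T_s ≈ 0.667 s

The closed-loop denominator s² + 12s + 64.5 gives ω_n = √64.5 = 8.031 and ζ = 12/(2ω_n) = 0.7471.
2% settling time T_s ≈ 4/(ζω_n) = 4/6 = 0.667 s.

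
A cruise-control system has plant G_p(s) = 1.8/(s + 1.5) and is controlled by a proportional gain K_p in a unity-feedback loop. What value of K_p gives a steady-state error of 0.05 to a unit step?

K_p = 15.8

Steady-state error for a unit step on this type-0 loop is 1/(1 + K_p·G_p(0)).
G_p(0) = 1.2. Require 1/(1 + K_p·1.2) = 0.05, so 1 + 1.2·K_p = 20.
K_p = (20 − 1)/1.2 = 15.8.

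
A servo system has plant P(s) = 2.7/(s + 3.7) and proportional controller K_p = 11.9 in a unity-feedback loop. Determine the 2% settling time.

Closed-loop transfer function: T(s) = K_p·P(s)/(1 + K_p·P(s)) = 32.13/(s + 3.7 + 32.13) = 32.13/(s + 35.83).
Time constant τ = 1/35.83 = 0.02791 s, so the 2% settling time is about 4τ = 0.112 s.

T_s ≈ 0.112 s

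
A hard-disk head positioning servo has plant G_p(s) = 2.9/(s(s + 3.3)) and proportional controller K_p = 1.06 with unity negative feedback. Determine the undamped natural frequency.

The closed-loop denominator is s(s+3.3) + 1.06·2.9 = s² + 3.3s + 3.074.
So ω_n² = 3.074 ⇒ ω_n = 1.753 rad/s, and ζ = 3.3/(2ω_n) = 0.941.

ω_n = 1.75 rad/s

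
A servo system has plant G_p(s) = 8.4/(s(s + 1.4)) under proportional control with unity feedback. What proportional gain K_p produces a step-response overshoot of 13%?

K_p = 0.197

From %OS = 100·exp(−πζ/√(1−ζ²)) = 13%, ζ = −ln(0.13)/√(π²+ln²(0.13)) = 0.5446.
Characteristic equation s² + 1.4s + 8.4K_p = 0 gives ζ = 1.4/(2√(8.4K_p)).
Setting ζ = 0.5446: √(8.4K_p) = 1.4/(2·0.5446) = 1.285, so K_p = 1.652/8.4 = 0.197.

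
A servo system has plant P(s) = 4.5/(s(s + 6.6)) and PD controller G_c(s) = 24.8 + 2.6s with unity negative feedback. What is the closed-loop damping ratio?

ζ = 0.866

Forward path: (24.8 + 2.6s)·4.5/(s(s+6.6)). The closed-loop characteristic equation is s² + (6.6 + 4.5·2.6)s + 4.5·24.8 = 0.
That is s² + 18.3s + 111.6 = 0, so ω_n = 10.56 rad/s and ζ = 18.3/(2·10.56) = 0.8661.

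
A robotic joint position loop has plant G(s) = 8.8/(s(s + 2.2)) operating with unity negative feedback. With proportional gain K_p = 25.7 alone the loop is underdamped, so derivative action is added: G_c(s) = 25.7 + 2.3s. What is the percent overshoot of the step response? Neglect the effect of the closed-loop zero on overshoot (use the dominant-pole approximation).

Forward path: (25.7 + 2.3s)·8.8/(s(s+2.2)). The closed-loop characteristic equation is s² + (2.2 + 8.8·2.3)s + 8.8·25.7 = 0.
That is s² + 22.44s + 226.2 = 0, so ω_n = 15.04 rad/s and ζ = 22.44/(2·15.04) = 0.7461.
%OS = 100·exp(−πζ/√(1−ζ²)) = 2.96%.

2.96%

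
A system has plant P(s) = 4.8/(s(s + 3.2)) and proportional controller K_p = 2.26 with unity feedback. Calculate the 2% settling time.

T_s ≈ 2.5 s

Closed-loop characteristic equation: s² + 3.2s + 10.85 = 0, so ω_n = 3.294 rad/s and ζ = 3.2/(2·3.294) = 0.4858.
2% settling time T_s ≈ 4/(ζω_n) = 4/1.6 = 2.5 s.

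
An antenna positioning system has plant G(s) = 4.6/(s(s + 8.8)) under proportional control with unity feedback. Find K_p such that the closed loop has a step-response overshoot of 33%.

From %OS = 100·exp(−πζ/√(1−ζ²)) = 33%, ζ = −ln(0.33)/√(π²+ln²(0.33)) = 0.3328.
Characteristic equation s² + 8.8s + 4.6K_p = 0 gives ζ = 8.8/(2√(4.6K_p)).
Setting ζ = 0.3328: √(4.6K_p) = 8.8/(2·0.3328) = 13.22, so K_p = 174.8/4.6 = 38.

K_p = 38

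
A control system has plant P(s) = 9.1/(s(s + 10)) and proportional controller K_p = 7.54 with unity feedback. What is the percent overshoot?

Closed-loop characteristic equation: s² + 10s + 68.61 = 0, so ω_n = 8.283 rad/s and ζ = 10/(2·8.283) = 0.6036.
%OS = 100·exp(−πζ/√(1−ζ²)) = 100·exp(−π·0.6036/√0.6356) = 9.27%.

9.27%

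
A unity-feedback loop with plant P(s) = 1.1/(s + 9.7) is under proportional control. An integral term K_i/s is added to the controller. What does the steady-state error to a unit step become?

0

The integrator makes K_pos = lim_{s→0} C(s)G(s) infinite, so e_ss = 1/(1+K_pos) = 0.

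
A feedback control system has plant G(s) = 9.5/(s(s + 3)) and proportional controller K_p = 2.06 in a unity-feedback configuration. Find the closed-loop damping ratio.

1 + K_p·G(s) = 0 gives s² + 3s + 19.57 = 0.
Matching s² + 2ζω_n s + ω_n²: ω_n = √19.57 = 4.424 rad/s and 2ζω_n = 3, so ζ = 3/(2·4.424) = 0.339.

ζ = 0.339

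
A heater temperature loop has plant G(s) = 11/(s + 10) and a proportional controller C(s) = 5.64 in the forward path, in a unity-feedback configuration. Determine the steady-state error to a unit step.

The loop is type 0. Static position error constant K_pos = C(0)·G(0) = 5.64·1.1 = 6.204.
Steady-state error to a unit step: e_ss = 1/(1+K_pos) = 1/7.204 = 0.139.

0.139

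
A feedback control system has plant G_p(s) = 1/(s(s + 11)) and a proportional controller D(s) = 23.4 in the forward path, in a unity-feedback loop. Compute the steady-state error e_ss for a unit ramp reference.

The loop has one pole at the origin (type 1). Velocity error constant K_v = lim_{s→0} s·D(s)G_p(s) = 23.4·1/11 = 2.127.
Steady-state error to a unit ramp: e_ss = 1/K_v = 0.47.

0.47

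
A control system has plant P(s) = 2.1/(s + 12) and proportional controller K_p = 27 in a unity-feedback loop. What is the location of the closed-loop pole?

Closed-loop transfer function: T(s) = K_p·P(s)/(1 + K_p·P(s)) = 56.7/(s + 12 + 56.7) = 56.7/(s + 68.7).
The closed-loop pole is at s = −68.7.

s = -68.7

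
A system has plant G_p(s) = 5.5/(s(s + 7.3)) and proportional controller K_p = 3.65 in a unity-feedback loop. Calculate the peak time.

The closed-loop denominator s² + 7.3s + 20.07 gives ω_n = √20.07 = 4.481 and ζ = 7.3/(2ω_n) = 0.8146.
Damped frequency ω_d = ω_n√(1−ζ²) = 2.599 rad/s, so peak time T_p = π/ω_d = 1.21 s.

T_p = 1.21 s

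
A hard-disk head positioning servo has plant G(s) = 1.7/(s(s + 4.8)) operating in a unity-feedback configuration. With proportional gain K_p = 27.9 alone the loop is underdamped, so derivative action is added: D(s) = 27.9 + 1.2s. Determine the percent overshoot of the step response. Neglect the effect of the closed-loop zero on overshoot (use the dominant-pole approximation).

16.6%

Forward path: (27.9 + 1.2s)·1.7/(s(s+4.8)). The closed-loop characteristic equation is s² + (4.8 + 1.7·1.2)s + 1.7·27.9 = 0.
That is s² + 6.84s + 47.43 = 0, so ω_n = 6.887 rad/s and ζ = 6.84/(2·6.887) = 0.4966.
%OS = 100·exp(−πζ/√(1−ζ²)) = 16.6%.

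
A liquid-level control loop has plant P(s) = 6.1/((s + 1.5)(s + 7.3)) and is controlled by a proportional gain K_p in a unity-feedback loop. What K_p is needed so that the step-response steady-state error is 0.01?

The loop is type 0, so e_ss(step) = 1/(1 + K_pos) with K_pos = K_p·P(0).
P(0) = 0.5571. Require 1/(1 + K_p·0.5571) = 0.01, so 1 + 0.5571·K_p = 100.
K_p = (100 − 1)/0.5571 = 178.

K_p = 178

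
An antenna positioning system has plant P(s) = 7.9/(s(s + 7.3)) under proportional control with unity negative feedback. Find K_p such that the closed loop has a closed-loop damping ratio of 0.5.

K_p = 6.75

Closed-loop characteristic equation: s² + 7.3s + K_p·7.9 = 0.
So ω_n = √(7.9K_p) and 2ζω_n = 7.3, giving ζ = 7.3/(2√(7.9K_p)).
Setting ζ = 0.5: √(7.9K_p) = 7.3/(2·0.5) = 7.3, so K_p = 53.29/7.9 = 6.75.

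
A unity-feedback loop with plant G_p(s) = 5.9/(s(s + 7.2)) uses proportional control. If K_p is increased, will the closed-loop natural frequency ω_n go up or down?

increase

ω_n = √(5.9·K_p), which grows with K_p.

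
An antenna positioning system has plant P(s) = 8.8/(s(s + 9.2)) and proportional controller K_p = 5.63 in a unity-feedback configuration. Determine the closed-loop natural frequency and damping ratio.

ω_n = 7.04 rad/s, ζ = 0.654

1 + K_p·P(s) = 0 gives s² + 9.2s + 49.54 = 0.
So ω_n² = 49.54 ⇒ ω_n = 7.039 rad/s, and ζ = 9.2/(2ω_n) = 0.654.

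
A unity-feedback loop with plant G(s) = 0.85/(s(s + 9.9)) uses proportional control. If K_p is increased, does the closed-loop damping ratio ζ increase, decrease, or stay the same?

ζ = 9.9/(2√(0.85K_p)); increasing K_p raises the denominator, so ζ falls.

decrease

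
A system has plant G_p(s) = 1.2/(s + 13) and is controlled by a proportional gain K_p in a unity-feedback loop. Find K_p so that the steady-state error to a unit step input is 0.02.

K_p = 531

The loop is type 0, so e_ss(step) = 1/(1 + K_pos) with K_pos = K_p·G_p(0).
G_p(0) = 0.09231. Require 1/(1 + K_p·0.09231) = 0.02, so 1 + 0.09231·K_p = 50.
K_p = (50 − 1)/0.09231 = 531.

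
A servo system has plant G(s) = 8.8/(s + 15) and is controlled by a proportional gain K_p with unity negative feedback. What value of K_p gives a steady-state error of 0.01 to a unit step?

K_p = 169

The loop is type 0, so e_ss(step) = 1/(1 + K_pos) with K_pos = K_p·G(0).
G(0) = 0.5867. Require 1/(1 + K_p·0.5867) = 0.01, so 1 + 0.5867·K_p = 100.
K_p = (100 − 1)/0.5867 = 169.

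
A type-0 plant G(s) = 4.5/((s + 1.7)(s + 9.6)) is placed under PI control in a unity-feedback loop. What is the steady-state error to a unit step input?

The PI controller's integrator makes the forward path type 1, so e_ss to a step is zero.

0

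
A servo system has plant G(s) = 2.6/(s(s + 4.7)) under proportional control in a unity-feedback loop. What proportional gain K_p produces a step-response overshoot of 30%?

K_p = 16.6

From %OS = 100·exp(−πζ/√(1−ζ²)) = 30%, ζ = −ln(0.3)/√(π²+ln²(0.3)) = 0.3579.
Characteristic equation s² + 4.7s + 2.6K_p = 0 gives ζ = 4.7/(2√(2.6K_p)).
Setting ζ = 0.3579: √(2.6K_p) = 4.7/(2·0.3579) = 6.567, so K_p = 43.12/2.6 = 16.6.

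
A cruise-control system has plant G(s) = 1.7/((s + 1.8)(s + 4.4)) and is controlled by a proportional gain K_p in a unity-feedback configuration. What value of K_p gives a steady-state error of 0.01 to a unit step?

For a type-0 loop with proportional control, e_ss = 1/(1 + K_p·G(0)).
G(0) = 0.2146. Require 1/(1 + K_p·0.2146) = 0.01, so 1 + 0.2146·K_p = 100.
K_p = (100 − 1)/0.2146 = 461.

K_p = 461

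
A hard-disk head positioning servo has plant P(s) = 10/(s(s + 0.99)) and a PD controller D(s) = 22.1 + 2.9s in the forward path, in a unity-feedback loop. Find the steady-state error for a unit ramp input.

0.00448

The loop has one pole at the origin (type 1). Velocity error constant K_v = lim_{s→0} s·D(s)P(s) = 22.1·10/0.99 = 223.2.
Steady-state error to a unit ramp: e_ss = 1/K_v = 0.00448.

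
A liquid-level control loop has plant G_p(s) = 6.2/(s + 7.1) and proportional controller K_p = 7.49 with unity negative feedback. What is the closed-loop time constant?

Closed-loop transfer function: T(s) = K_p·G_p(s)/(1 + K_p·G_p(s)) = 46.44/(s + 7.1 + 46.44) = 46.44/(s + 53.54).
Time constant τ = 1/53.54 = 0.0187 s.

τ = 0.0187 s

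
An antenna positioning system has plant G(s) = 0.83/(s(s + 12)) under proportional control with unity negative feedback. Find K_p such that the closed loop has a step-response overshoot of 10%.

K_p = 124

From %OS = 100·exp(−πζ/√(1−ζ²)) = 10%, ζ = −ln(0.1)/√(π²+ln²(0.1)) = 0.5912.
Characteristic equation s² + 12s + 0.83K_p = 0 gives ζ = 12/(2√(0.83K_p)).
Setting ζ = 0.5912: √(0.83K_p) = 12/(2·0.5912) = 10.15, so K_p = 103/0.83 = 124.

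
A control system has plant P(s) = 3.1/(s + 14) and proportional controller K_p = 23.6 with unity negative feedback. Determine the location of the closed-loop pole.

Closed-loop transfer function: T(s) = K_p·P(s)/(1 + K_p·P(s)) = 73.16/(s + 14 + 73.16) = 73.16/(s + 87.16).
The closed-loop pole is at s = −87.16.

s = -87.16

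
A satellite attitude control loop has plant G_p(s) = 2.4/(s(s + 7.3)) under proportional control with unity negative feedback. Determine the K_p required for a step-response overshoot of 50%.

K_p = 120

From %OS = 100·exp(−πζ/√(1−ζ²)) = 50%, ζ = −ln(0.5)/√(π²+ln²(0.5)) = 0.2155.
Characteristic equation s² + 7.3s + 2.4K_p = 0 gives ζ = 7.3/(2√(2.4K_p)).
Setting ζ = 0.2155: √(2.4K_p) = 7.3/(2·0.2155) = 16.94, so K_p = 287/2.4 = 120.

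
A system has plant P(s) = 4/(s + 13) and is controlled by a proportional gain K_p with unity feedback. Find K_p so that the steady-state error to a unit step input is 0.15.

For a type-0 loop with proportional control, e_ss = 1/(1 + K_p·P(0)).
P(0) = 0.3077. Require 1/(1 + K_p·0.3077) = 0.15, so 1 + 0.3077·K_p = 6.667.
K_p = (6.667 − 1)/0.3077 = 18.4.

K_p = 18.4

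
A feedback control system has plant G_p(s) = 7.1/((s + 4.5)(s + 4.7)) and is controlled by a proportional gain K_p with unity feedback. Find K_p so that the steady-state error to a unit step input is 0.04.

Steady-state error for a unit step on this type-0 loop is 1/(1 + K_p·G_p(0)).
G_p(0) = 0.3357. Require 1/(1 + K_p·0.3357) = 0.04, so 1 + 0.3357·K_p = 25.
K_p = (25 − 1)/0.3357 = 71.5.

K_p = 71.5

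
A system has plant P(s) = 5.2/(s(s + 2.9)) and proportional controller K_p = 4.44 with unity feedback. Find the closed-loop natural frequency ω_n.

ω_n = 4.8 rad/s

With unity feedback the closed-loop characteristic equation is s² + 2.9s + 4.44·5.2 = s² + 2.9s + 23.09 = 0.
So ω_n² = 23.09 ⇒ ω_n = 4.805 rad/s, and ζ = 2.9/(2ω_n) = 0.302.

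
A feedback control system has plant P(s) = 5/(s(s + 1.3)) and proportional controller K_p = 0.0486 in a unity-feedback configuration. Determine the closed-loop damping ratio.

The closed-loop denominator is s(s+1.3) + 0.0486·5 = s² + 1.3s + 0.243.
Matching s² + 2ζω_n s + ω_n²: ω_n = √0.243 = 0.493 rad/s and 2ζω_n = 1.3, so ζ = 1.3/(2·0.493) = 1.32.

ζ = 1.32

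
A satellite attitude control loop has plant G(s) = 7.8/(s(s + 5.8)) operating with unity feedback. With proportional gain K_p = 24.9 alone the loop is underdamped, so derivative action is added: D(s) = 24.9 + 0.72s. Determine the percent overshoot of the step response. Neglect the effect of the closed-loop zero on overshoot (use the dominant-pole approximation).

24.4%

Forward path: (24.9 + 0.72s)·7.8/(s(s+5.8)). The closed-loop characteristic equation is s² + (5.8 + 7.8·0.72)s + 7.8·24.9 = 0.
That is s² + 11.42s + 194.2 = 0, so ω_n = 13.94 rad/s and ζ = 11.42/(2·13.94) = 0.4096.
%OS = 100·exp(−πζ/√(1−ζ²)) = 24.4%.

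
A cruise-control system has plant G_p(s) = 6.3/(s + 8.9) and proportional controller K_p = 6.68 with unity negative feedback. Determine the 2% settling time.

T_s ≈ 0.0785 s

Closed-loop transfer function: T(s) = K_p·G_p(s)/(1 + K_p·G_p(s)) = 42.08/(s + 8.9 + 42.08) = 42.08/(s + 50.98).
Time constant τ = 1/50.98 = 0.01961 s, so the 2% settling time is about 4τ = 0.0785 s.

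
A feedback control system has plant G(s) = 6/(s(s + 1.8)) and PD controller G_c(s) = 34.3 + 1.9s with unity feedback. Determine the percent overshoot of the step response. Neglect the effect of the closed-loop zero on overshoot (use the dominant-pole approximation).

Forward path: (34.3 + 1.9s)·6/(s(s+1.8)). The closed-loop characteristic equation is s² + (1.8 + 6·1.9)s + 6·34.3 = 0.
That is s² + 13.2s + 205.8 = 0, so ω_n = 14.35 rad/s and ζ = 13.2/(2·14.35) = 0.4601.
%OS = 100·exp(−πζ/√(1−ζ²)) = 19.6%.

19.6%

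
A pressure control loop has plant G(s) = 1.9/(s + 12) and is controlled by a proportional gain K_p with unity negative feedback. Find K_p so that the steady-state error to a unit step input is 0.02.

K_p = 309

Steady-state error for a unit step on this type-0 loop is 1/(1 + K_p·G(0)).
G(0) = 0.1583. Require 1/(1 + K_p·0.1583) = 0.02, so 1 + 0.1583·K_p = 50.
K_p = (50 − 1)/0.1583 = 309.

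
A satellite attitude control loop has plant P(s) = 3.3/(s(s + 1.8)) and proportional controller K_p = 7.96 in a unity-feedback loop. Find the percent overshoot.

From 1 + K_pP(s) = 0: s² + 1.8s + 26.27 = 0 ⇒ ω_n = 5.125, ζ = 0.1756.
%OS = 100·exp(−πζ/√(1−ζ²)) = 100·exp(−π·0.1756/√0.9692) = 57.1%.

57.1%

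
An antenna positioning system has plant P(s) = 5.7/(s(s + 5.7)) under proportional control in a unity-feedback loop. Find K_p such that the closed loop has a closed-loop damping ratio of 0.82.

Closed-loop characteristic equation: s² + 5.7s + K_p·5.7 = 0.
So ω_n = √(5.7K_p) and 2ζω_n = 5.7, giving ζ = 5.7/(2√(5.7K_p)).
Setting ζ = 0.82: √(5.7K_p) = 5.7/(2·0.82) = 3.476, so K_p = 12.08/5.7 = 2.12.

K_p = 2.12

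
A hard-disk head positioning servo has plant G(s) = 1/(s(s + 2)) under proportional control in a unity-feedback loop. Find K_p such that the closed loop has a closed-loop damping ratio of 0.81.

Closed-loop characteristic equation: s² + 2s + K_p·1 = 0.
So ω_n = √(1K_p) and 2ζω_n = 2, giving ζ = 2/(2√(1K_p)).
Setting ζ = 0.81: √(1K_p) = 2/(2·0.81) = 1.235, so K_p = 1.524/1 = 1.52.

K_p = 1.52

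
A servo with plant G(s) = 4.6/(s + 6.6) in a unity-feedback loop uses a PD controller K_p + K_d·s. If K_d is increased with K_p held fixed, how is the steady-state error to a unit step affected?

unchanged

At s = 0 the derivative term contributes nothing: C(0) = K_p regardless of K_d, so K_pos = K_p·G(0) and e_ss are unchanged.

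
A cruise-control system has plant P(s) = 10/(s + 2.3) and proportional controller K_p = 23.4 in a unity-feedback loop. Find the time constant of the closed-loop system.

Closed-loop transfer function: T(s) = K_p·P(s)/(1 + K_p·P(s)) = 234/(s + 2.3 + 234) = 234/(s + 236.3).
Time constant τ = 1/236.3 = 0.00423 s.

τ = 0.00423 s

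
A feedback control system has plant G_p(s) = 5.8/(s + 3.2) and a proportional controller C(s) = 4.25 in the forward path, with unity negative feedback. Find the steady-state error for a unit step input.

The loop is type 0. Static position error constant K_pos = C(0)·G_p(0) = 4.25·1.812 = 7.703.
Steady-state error to a unit step: e_ss = 1/(1+K_pos) = 1/8.703 = 0.115.

0.115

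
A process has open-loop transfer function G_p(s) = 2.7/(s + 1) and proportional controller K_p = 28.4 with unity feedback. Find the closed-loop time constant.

Closed-loop transfer function: T(s) = K_p·G_p(s)/(1 + K_p·G_p(s)) = 76.68/(s + 1 + 76.68) = 76.68/(s + 77.68).
Time constant τ = 1/77.68 = 0.0129 s.

τ = 0.0129 s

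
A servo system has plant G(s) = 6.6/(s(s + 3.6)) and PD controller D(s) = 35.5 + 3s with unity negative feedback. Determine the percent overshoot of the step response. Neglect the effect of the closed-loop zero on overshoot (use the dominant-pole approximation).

Forward path: (35.5 + 3s)·6.6/(s(s+3.6)). The closed-loop characteristic equation is s² + (3.6 + 6.6·3)s + 6.6·35.5 = 0.
That is s² + 23.4s + 234.3 = 0, so ω_n = 15.31 rad/s and ζ = 23.4/(2·15.31) = 0.7644.
%OS = 100·exp(−πζ/√(1−ζ²)) = 2.41%.

2.41%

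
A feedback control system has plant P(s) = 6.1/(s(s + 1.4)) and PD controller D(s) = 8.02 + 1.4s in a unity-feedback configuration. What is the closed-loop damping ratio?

ζ = 0.711

Forward path: (8.02 + 1.4s)·6.1/(s(s+1.4)). The closed-loop characteristic equation is s² + (1.4 + 6.1·1.4)s + 6.1·8.02 = 0.
That is s² + 9.94s + 48.92 = 0, so ω_n = 6.994 rad/s and ζ = 9.94/(2·6.994) = 0.7106.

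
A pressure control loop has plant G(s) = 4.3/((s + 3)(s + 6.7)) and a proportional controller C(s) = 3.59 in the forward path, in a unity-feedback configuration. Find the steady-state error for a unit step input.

The loop is type 0. Static position error constant K_pos = C(0)·G(0) = 3.59·0.2139 = 0.768.
Steady-state error to a unit step: e_ss = 1/(1+K_pos) = 1/1.768 = 0.566.

0.566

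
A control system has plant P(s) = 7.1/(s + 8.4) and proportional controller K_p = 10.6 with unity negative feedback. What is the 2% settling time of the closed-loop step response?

Closed-loop transfer function: T(s) = K_p·P(s)/(1 + K_p·P(s)) = 75.26/(s + 8.4 + 75.26) = 75.26/(s + 83.66).
Time constant τ = 1/83.66 = 0.01195 s, so the 2% settling time is about 4τ = 0.0478 s.

T_s ≈ 0.0478 s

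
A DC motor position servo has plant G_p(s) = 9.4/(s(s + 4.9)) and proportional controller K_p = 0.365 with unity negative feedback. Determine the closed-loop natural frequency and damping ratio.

The closed-loop denominator is s(s+4.9) + 0.365·9.4 = s² + 4.9s + 3.431.
So ω_n² = 3.431 ⇒ ω_n = 1.852 rad/s, and ζ = 4.9/(2ω_n) = 1.32.

ω_n = 1.85 rad/s, ζ = 1.32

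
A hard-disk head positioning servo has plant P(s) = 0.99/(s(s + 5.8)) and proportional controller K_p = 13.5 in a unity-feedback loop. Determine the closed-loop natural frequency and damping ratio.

1 + K_p·P(s) = 0 gives s² + 5.8s + 13.37 = 0.
Matching s² + 2ζω_n s + ω_n²: ω_n = √13.37 = 3.656 rad/s and 2ζω_n = 5.8, so ζ = 5.8/(2·3.656) = 0.793.

ω_n = 3.66 rad/s, ζ = 0.793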